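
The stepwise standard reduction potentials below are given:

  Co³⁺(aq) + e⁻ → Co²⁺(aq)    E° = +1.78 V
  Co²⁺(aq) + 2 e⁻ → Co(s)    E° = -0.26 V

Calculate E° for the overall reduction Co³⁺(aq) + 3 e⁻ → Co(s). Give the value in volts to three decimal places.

Adding the free-energy changes (−nFE°) of the two steps gives −n₃FE°₃ = −n₁FE°₁ − n₂FE°₂.
E°₃ = (1×+1.78 + 2×-0.26) / 3 = (+1.260) / 3 = +0.420 V.

+0.420 V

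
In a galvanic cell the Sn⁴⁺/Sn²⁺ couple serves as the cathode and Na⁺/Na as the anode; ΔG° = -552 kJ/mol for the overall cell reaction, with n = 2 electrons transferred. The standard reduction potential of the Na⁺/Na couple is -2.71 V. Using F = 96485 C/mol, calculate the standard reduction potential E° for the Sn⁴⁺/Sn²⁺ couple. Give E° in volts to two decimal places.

E°cell = −ΔG°/(nF) = −(-552×10³)/((2)(96485)) = +2.861 V.
Since Sn⁴⁺/Sn²⁺ is the cathode and Na⁺/Na the anode, E°cell = E°(Sn⁴⁺/Sn²⁺) − E°(Na⁺/Na).
So E°(Sn⁴⁺/Sn²⁺) = E°cell + E°(Na⁺/Na) = +2.861 + (-2.71) = +0.15 V.

+0.15 V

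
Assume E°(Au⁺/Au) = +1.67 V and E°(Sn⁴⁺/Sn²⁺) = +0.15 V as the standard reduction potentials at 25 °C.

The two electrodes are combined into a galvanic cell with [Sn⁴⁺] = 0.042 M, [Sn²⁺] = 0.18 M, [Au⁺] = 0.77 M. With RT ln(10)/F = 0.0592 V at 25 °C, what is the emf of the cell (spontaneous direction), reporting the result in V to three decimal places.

Au⁺/Au is the cathode (higher E°), Sn⁴⁺/Sn²⁺ the anode: E°cell = +1.67 − (+0.15) = +1.52 V, n = 2.
Overall: 2 Au⁺(aq) + Sn²⁺(aq) → 2 Au(s) + Sn⁴⁺(aq)
Q = [Sn⁴⁺] / ([Au⁺]^2·[Sn²⁺]); log Q = -0.405.
E = E° − (0.0592/n) log Q = +1.52 − (0.0592/2)(-0.405) = +1.532 V.

+1.532 V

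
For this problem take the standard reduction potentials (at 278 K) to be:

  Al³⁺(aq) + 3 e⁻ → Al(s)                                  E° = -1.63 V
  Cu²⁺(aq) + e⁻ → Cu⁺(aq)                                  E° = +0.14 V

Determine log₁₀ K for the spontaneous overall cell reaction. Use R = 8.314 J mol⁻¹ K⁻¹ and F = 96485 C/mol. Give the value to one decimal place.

Cathode: Cu²⁺/Cu⁺; anode: Al³⁺/Al. E°cell = (+0.14) − (-1.63) = +1.77 V, with n = 3.
ΔG° = −nFE° = −RT ln K, so ln K = nFE°/(RT) = (3)(96485)(+1.77) / ((8.314)(278)) = 221.666.
log₁₀ K = 221.666 / ln 10 = 96.3.

96.3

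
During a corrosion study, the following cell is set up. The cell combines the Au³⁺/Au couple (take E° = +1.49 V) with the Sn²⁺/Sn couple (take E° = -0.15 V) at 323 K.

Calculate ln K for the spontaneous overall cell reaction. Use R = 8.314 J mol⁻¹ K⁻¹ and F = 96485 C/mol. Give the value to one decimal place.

353.5

Cathode: Au³⁺/Au; anode: Sn²⁺/Sn. E°cell = (+1.49) − (-0.15) = +1.64 V, with n = 6.
ΔG° = −nFE° = −RT ln K, so ln K = nFE°/(RT) = (6)(96485)(+1.64) / ((8.314)(323)) = 353.543.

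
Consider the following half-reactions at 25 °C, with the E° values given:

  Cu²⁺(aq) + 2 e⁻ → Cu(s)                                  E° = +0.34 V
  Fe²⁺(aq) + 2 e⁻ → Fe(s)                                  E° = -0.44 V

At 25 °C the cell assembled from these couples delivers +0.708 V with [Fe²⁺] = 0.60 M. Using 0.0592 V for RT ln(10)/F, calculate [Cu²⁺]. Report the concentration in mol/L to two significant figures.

Cu²⁺/Cu is the cathode, Fe²⁺/Fe the anode: E°cell = +0.78 V, n = 2.
Overall reaction: Cu²⁺(aq) + Fe(s) → Cu(s) + Fe²⁺(aq); Q = [Fe²⁺]^1/[Cu²⁺]^1.
From E = E° − (0.0592/n) log Q: log Q = (E° − E)·n/0.0592 = (+0.78 − (+0.708))·2/0.0592 = 2.4324.
So 1·log[Cu²⁺] = 1·log(0.6) − log Q = -0.2218 − (2.4324) = -2.6542; [Cu²⁺] = 10^(-2.6542) ≈ 0.0022 M.

0.0022 M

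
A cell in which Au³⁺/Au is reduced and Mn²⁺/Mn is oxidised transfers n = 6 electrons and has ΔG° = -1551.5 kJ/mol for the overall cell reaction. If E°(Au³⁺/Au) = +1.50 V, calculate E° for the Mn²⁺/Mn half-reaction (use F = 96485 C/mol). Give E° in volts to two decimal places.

E°cell = −ΔG°/(nF) = −(-1551.5×10³)/((6)(96485)) = +2.680 V.
Since Au³⁺/Au is the cathode and Mn²⁺/Mn the anode, E°cell = E°(Au³⁺/Au) − E°(Mn²⁺/Mn).
So E°(Mn²⁺/Mn) = E°(Au³⁺/Au) − E°cell = (+1.50) − (+2.680) = -1.18 V.

-1.18 V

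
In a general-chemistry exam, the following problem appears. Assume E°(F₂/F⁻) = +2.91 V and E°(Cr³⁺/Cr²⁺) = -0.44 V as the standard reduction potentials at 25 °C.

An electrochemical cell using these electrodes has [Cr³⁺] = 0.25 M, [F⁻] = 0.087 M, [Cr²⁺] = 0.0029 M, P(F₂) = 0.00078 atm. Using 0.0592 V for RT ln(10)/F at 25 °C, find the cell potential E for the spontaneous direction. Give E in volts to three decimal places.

F₂/F⁻ is the cathode (higher E°), Cr³⁺/Cr²⁺ the anode: E°cell = +2.91 − (-0.44) = +3.35 V, n = 2.
Overall: F₂(g) + 2 Cr²⁺(aq) → 2 F⁻(aq) + 2 Cr³⁺(aq)
Q = [F⁻]^2·[Cr³⁺]^2 / (P(F₂)·[Cr²⁺]^2); log Q = 4.858.
E = E° − (0.0592/n) log Q = +3.35 − (0.0592/2)(4.858) = +3.206 V.

+3.206 V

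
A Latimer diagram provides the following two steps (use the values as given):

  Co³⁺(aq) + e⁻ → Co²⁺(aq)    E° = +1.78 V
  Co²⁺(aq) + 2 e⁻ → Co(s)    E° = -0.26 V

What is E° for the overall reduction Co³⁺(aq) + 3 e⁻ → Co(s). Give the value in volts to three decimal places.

+0.420 V

Since ΔG° = −nFE° is additive over sequential reductions, n₃E°₃ = n₁E°₁ + n₂E°₂.
E°₃ = (1×+1.78 + 2×-0.26) / 3 = (+1.260) / 3 = +0.420 V.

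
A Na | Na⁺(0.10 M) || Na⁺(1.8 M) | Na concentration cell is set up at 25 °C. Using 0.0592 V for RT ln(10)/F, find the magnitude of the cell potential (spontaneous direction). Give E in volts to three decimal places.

For a concentration cell E°cell = 0. The 1.8 M side is the cathode (reduction is favoured where [Na⁺] is higher).
With n = 1, E = −(0.0592/1) log([Na⁺]ₐₙ/[Na⁺]꜀ₐₜ) = −(0.0592/1) log(0.1/1.8) = −(0.0592/1)(-1.255) = +0.074 V.

+0.074 V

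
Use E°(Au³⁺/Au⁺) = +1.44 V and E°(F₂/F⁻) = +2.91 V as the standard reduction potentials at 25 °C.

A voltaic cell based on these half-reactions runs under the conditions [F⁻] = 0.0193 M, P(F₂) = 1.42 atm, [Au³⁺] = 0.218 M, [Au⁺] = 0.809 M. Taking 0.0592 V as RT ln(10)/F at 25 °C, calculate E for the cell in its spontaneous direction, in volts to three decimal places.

F₂/F⁻ is the cathode (higher E°), Au³⁺/Au⁺ the anode: E°cell = +2.91 − (+1.44) = +1.47 V, n = 2.
Overall: F₂(g) + Au⁺(aq) → 2 F⁻(aq) + Au³⁺(aq)
Q = [F⁻]^2·[Au³⁺] / (P(F₂)·[Au⁺]); log Q = -4.151.
E = E° − (0.0592/n) log Q = +1.47 − (0.0592/2)(-4.151) = +1.593 V.

+1.593 V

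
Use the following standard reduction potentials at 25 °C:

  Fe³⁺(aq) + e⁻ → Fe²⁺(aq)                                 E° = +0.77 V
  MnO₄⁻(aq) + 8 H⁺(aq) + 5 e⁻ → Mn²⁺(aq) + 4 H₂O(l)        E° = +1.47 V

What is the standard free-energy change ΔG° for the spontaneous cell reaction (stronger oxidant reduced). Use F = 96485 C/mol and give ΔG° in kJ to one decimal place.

MnO₄⁻/Mn²⁺ (E° = +1.47 V) is the cathode; Fe³⁺/Fe²⁺ (E° = +0.77 V) is the anode, so E°cell = +0.70 V.
Balancing electrons gives n = 5 (lcm of 5 and 1).
ΔG° = −nFE° = −(5)(96485)(+0.70) = -337,698 J = -337.7 kJ.

-337.7 kJ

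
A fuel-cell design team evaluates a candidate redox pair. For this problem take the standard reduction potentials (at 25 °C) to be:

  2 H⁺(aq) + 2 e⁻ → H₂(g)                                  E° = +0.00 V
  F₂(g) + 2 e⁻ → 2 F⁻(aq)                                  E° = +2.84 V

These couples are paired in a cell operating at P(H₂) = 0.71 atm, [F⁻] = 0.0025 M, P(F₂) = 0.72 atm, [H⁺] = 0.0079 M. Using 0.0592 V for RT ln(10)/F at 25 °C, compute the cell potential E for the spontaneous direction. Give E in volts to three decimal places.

F₂/F⁻ is the cathode (higher E°), H⁺/H₂ the anode: E°cell = +2.84 − (+0.00) = +2.84 V, n = 2.
Overall: F₂(g) + H₂(g) → 2 F⁻(aq) + 2 H⁺(aq)
Q = [F⁻]^2·[H⁺]^2 / (P(F₂)·P(H₂)); log Q = -9.117.
E = E° − (0.0592/n) log Q = +2.84 − (0.0592/2)(-9.117) = +3.110 V.

+3.110 V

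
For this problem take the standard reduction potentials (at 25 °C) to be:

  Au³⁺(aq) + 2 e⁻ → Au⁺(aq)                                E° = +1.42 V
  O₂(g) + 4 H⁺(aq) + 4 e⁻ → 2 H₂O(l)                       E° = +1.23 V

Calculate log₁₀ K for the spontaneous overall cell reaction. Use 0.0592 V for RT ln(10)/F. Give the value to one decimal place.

12.8

Cathode: Au³⁺/Au⁺; anode: O₂/H₂O. E°cell = +0.19 V, n = 4.
log K = nE°cell / 0.0592 = (4)(+0.19) / 0.0592 = 12.8.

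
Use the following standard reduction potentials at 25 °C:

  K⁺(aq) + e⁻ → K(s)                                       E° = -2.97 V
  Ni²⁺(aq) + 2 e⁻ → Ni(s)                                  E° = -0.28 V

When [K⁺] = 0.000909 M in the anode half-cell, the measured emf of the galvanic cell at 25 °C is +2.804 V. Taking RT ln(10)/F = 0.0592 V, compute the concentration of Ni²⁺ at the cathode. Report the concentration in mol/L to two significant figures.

Ni²⁺/Ni is the cathode, K⁺/K the anode: E°cell = +2.69 V, n = 2.
Overall reaction: Ni²⁺(aq) + 2 K(s) → Ni(s) + 2 K⁺(aq); Q = [K⁺]^2/[Ni²⁺]^1.
From E = E° − (0.0592/n) log Q: log Q = (E° − E)·n/0.0592 = (+2.69 − (+2.804))·2/0.0592 = -3.8514.
So 1·log[Ni²⁺] = 2·log(0.000909) − log Q = -6.0829 − (-3.8514) = -2.2315; [Ni²⁺] = 10^(-2.2315) ≈ 0.0059 M.

0.0059 M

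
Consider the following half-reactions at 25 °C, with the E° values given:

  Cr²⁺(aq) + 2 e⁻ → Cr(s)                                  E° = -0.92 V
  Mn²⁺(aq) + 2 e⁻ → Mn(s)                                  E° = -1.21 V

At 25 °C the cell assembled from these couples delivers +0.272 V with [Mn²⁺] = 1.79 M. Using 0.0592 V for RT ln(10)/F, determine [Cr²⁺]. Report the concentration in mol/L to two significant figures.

0.44 M

Cr²⁺/Cr is the cathode, Mn²⁺/Mn the anode: E°cell = +0.29 V, n = 2.
Overall reaction: Cr²⁺(aq) + Mn(s) → Cr(s) + Mn²⁺(aq); Q = [Mn²⁺]^1/[Cr²⁺]^1.
From E = E° − (0.0592/n) log Q: log Q = (E° − E)·n/0.0592 = (+0.29 − (+0.272))·2/0.0592 = 0.6081.
So 1·log[Cr²⁺] = 1·log(1.79) − log Q = 0.2529 − (0.6081) = -0.3552; [Cr²⁺] = 10^(-0.3552) ≈ 0.44 M.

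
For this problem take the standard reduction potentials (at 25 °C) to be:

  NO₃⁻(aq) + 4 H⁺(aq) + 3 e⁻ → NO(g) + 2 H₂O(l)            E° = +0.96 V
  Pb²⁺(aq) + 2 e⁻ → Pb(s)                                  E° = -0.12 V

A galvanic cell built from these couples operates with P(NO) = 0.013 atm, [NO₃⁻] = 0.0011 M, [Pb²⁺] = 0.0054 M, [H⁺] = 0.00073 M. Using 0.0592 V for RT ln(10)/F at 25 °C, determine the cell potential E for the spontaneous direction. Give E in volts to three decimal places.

+0.878 V

NO₃⁻/NO is the cathode (higher E°), Pb²⁺/Pb the anode: E°cell = +0.96 − (-0.12) = +1.08 V, n = 6.
Overall: 2 NO₃⁻(aq) + 8 H⁺(aq) + 3 Pb(s) → 2 NO(g) + 4 H₂O(l) + 3 Pb²⁺(aq)
Q = P(NO)^2·[Pb²⁺]^3 / ([NO₃⁻]^2·[H⁺]^8); log Q = 20.436.
E = E° − (0.0592/n) log Q = +1.08 − (0.0592/6)(20.436) = +0.878 V.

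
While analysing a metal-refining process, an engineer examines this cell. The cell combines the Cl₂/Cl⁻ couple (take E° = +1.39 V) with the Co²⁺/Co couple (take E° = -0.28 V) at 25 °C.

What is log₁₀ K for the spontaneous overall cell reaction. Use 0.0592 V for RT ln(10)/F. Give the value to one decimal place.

56.4

Cathode: Cl₂/Cl⁻; anode: Co²⁺/Co. E°cell = +1.67 V, n = 2.
log K = nE°cell / 0.0592 = (2)(+1.67) / 0.0592 = 56.4.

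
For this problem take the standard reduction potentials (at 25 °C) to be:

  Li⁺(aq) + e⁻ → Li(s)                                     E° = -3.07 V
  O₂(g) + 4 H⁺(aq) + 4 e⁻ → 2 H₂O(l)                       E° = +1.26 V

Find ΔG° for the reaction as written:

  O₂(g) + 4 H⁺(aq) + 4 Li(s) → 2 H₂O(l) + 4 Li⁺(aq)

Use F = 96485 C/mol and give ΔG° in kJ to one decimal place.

-1671.1 kJ

As written, O₂/H₂O is reduced (cathode) and Li⁺/Li is oxidised (anode), so E°cell = (+1.26) − (-3.07) = +4.33 V.
Balancing electrons gives n = 4.
ΔG° = −nFE° = −(4)(96485)(+4.33) = -1,671,120 J = -1671.1 kJ.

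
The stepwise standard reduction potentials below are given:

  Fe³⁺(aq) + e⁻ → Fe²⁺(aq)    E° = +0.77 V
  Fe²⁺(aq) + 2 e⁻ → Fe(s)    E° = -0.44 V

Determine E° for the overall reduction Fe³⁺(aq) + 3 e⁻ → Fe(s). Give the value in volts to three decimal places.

Adding the free-energy changes (−nFE°) of the two steps gives −n₃FE°₃ = −n₁FE°₁ − n₂FE°₂.
E°₃ = (1×+0.77 + 2×-0.44) / 3 = (-0.110) / 3 = -0.037 V.
E° values themselves are not directly additive — weighting by electron count is essential.

-0.037 V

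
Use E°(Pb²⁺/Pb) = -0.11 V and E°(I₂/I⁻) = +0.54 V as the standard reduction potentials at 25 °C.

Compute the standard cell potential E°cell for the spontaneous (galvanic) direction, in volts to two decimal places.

+0.65 V

The I₂/I⁻ couple has the higher reduction potential, so it is the cathode; Pb²⁺/Pb is oxidised at the anode.
E°cell = E°(cathode) − E°(anode) = (+0.54) − (-0.11) = +0.65 V.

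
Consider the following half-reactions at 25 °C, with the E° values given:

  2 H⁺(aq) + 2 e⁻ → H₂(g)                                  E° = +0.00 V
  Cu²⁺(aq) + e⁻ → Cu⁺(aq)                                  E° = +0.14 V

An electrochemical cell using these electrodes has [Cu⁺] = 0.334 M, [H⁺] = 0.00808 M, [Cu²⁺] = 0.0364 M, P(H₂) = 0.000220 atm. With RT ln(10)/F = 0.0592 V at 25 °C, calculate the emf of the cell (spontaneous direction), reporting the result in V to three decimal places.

+0.099 V

Cu²⁺/Cu⁺ is the cathode (higher E°), H⁺/H₂ the anode: E°cell = +0.14 − (+0.00) = +0.14 V, n = 2.
Overall: 2 Cu²⁺(aq) + H₂(g) → 2 Cu⁺(aq) + 2 H⁺(aq)
Q = [Cu⁺]^2·[H⁺]^2 / ([Cu²⁺]^2·P(H₂)); log Q = 1.398.
E = E° − (0.0592/n) log Q = +0.14 − (0.0592/2)(1.398) = +0.099 V.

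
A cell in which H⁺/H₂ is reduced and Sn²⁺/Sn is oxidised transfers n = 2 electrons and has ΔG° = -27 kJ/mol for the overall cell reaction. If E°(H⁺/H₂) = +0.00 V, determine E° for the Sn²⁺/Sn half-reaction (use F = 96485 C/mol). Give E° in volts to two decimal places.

E°cell = −ΔG°/(nF) = −(-27×10³)/((2)(96485)) = +0.140 V.
Since H⁺/H₂ is the cathode and Sn²⁺/Sn the anode, E°cell = E°(H⁺/H₂) − E°(Sn²⁺/Sn).
So E°(Sn²⁺/Sn) = E°(H⁺/H₂) − E°cell = (+0.00) − (+0.140) = -0.14 V.

-0.14 V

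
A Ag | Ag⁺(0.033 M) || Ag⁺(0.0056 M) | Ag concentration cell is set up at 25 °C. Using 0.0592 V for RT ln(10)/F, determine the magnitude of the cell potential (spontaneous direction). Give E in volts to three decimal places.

+0.046 V

For a concentration cell E°cell = 0. The 0.033 M side is the cathode (reduction is favoured where [Ag⁺] is higher).
With n = 1, E = −(0.0592/1) log([Ag⁺]ₐₙ/[Ag⁺]꜀ₐₜ) = −(0.0592/1) log(0.0056/0.033) = −(0.0592/1)(-0.770) = +0.046 V.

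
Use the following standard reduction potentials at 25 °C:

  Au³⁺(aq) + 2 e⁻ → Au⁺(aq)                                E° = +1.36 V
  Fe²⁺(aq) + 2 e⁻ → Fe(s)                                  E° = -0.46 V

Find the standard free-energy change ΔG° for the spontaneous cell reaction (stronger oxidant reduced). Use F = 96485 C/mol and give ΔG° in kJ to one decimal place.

-351.2 kJ

Au³⁺/Au⁺ (E° = +1.36 V) is the cathode; Fe²⁺/Fe (E° = -0.46 V) is the anode, so E°cell = +1.82 V.
Balancing electrons gives n = 2 (lcm of 2 and 2).
ΔG° = −nFE° = −(2)(96485)(+1.82) = -351,205 J = -351.2 kJ.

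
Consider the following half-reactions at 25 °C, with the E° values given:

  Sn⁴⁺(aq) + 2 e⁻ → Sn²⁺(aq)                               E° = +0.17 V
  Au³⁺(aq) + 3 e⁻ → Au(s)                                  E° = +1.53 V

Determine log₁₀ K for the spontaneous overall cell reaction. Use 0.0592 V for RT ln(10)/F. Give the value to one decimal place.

Cathode: Au³⁺/Au; anode: Sn⁴⁺/Sn²⁺. E°cell = +1.36 V, n = 6.
log K = nE°cell / 0.0592 = (6)(+1.36) / 0.0592 = 137.8.

137.8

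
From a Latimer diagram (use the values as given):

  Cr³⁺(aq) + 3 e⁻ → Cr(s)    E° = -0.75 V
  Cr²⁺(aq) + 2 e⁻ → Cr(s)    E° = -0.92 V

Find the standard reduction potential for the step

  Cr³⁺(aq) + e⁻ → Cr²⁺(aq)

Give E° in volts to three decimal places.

-0.410 V

Sequential free energies add, so n₃E°₃ = n₁E°₁ + n₂E°₂.
With n₃ = 3, and the known step contributing 2×(-0.92) V, the unknown satisfies 1·E° = 3×(-0.75) − 2×(-0.92) = -0.410.
E° = -0.410 / 1 = -0.410 V.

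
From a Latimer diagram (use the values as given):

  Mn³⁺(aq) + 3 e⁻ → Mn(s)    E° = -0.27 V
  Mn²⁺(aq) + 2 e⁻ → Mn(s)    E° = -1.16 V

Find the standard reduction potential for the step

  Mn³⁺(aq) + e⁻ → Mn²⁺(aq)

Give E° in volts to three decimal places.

+1.510 V

Sequential free energies add, so n₃E°₃ = n₁E°₁ + n₂E°₂.
With n₃ = 3, and the known step contributing 2×(-1.16) V, the unknown satisfies 1·E° = 3×(-0.27) − 2×(-1.16) = +1.510.
E° = +1.510 / 1 = +1.510 V.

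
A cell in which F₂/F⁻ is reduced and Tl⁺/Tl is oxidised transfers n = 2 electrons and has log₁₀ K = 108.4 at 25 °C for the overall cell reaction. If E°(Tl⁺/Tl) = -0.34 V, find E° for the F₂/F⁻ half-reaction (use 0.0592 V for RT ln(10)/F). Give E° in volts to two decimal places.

E°cell = (0.0592/n)·log K = (0.0592/2)(108.4) = +3.209 V.
Since F₂/F⁻ is the cathode and Tl⁺/Tl the anode, E°cell = E°(F₂/F⁻) − E°(Tl⁺/Tl).
So E°(F₂/F⁻) = E°cell + E°(Tl⁺/Tl) = +3.209 + (-0.34) = +2.87 V.

+2.87 V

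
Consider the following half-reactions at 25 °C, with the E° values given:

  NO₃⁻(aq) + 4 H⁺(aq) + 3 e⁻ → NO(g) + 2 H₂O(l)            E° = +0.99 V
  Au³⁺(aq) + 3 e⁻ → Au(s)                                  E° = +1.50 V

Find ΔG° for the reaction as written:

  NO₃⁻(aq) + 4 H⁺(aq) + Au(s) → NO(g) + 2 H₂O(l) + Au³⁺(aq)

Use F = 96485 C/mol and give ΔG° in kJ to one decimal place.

+147.6 kJ

As written, NO₃⁻/NO is reduced (cathode) and Au³⁺/Au is oxidised (anode), so E°cell = (+0.99) − (+1.50) = -0.51 V.
Balancing electrons gives n = 3.
ΔG° = −nFE° = −(3)(96485)(-0.51) = 147,622 J = +147.6 kJ.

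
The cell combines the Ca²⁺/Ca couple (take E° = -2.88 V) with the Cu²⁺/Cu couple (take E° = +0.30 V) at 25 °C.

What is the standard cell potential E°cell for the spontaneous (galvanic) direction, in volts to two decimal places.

The Cu²⁺/Cu couple has the higher reduction potential, so it is the cathode; Ca²⁺/Ca is oxidised at the anode.
E°cell = E°(cathode) − E°(anode) = (+0.30) − (-2.88) = +3.18 V.

+3.18 V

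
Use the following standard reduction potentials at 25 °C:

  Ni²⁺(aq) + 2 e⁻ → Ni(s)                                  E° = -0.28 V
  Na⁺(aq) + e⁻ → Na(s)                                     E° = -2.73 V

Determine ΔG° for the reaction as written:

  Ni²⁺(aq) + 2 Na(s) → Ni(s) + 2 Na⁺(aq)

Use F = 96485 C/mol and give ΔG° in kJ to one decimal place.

-472.8 kJ

As written, Ni²⁺/Ni is reduced (cathode) and Na⁺/Na is oxidised (anode), so E°cell = (-0.28) − (-2.73) = +2.45 V.
Balancing electrons gives n = 2.
ΔG° = −nFE° = −(2)(96485)(+2.45) = -472,777 J = -472.8 kJ.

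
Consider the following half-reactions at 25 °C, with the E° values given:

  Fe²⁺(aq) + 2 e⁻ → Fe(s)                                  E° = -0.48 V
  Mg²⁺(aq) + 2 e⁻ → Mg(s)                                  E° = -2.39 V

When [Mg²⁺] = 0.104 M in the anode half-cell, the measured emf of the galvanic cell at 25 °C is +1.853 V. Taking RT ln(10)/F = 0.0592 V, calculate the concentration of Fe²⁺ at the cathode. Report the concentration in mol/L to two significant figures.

0.0012 M

Fe²⁺/Fe is the cathode, Mg²⁺/Mg the anode: E°cell = +1.91 V, n = 2.
Overall reaction: Fe²⁺(aq) + Mg(s) → Fe(s) + Mg²⁺(aq); Q = [Mg²⁺]^1/[Fe²⁺]^1.
From E = E° − (0.0592/n) log Q: log Q = (E° − E)·n/0.0592 = (+1.91 − (+1.853))·2/0.0592 = 1.9257.
So 1·log[Fe²⁺] = 1·log(0.104) − log Q = -0.9830 − (1.9257) = -2.9087; [Fe²⁺] = 10^(-2.9087) ≈ 0.0012 M.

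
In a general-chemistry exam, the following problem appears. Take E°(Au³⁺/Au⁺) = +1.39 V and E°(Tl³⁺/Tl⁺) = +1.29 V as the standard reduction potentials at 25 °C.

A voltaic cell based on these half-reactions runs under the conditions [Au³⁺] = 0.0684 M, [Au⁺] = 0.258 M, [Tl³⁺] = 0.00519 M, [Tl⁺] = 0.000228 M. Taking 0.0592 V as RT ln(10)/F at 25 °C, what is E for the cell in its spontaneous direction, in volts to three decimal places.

Au³⁺/Au⁺ is the cathode (higher E°), Tl³⁺/Tl⁺ the anode: E°cell = +1.39 − (+1.29) = +0.10 V, n = 2.
Overall: Au³⁺(aq) + Tl⁺(aq) → Au⁺(aq) + Tl³⁺(aq)
Q = [Au⁺]·[Tl³⁺] / ([Au³⁺]·[Tl⁺]); log Q = 1.934.
E = E° − (0.0592/n) log Q = +0.10 − (0.0592/2)(1.934) = +0.043 V.

+0.043 V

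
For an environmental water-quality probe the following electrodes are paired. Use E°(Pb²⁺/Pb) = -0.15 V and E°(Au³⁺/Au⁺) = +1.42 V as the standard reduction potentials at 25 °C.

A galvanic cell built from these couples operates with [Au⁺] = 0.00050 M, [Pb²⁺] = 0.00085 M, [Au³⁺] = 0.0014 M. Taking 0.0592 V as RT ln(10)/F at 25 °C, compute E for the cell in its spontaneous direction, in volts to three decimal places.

Au³⁺/Au⁺ is the cathode (higher E°), Pb²⁺/Pb the anode: E°cell = +1.42 − (-0.15) = +1.57 V, n = 2.
Overall: Au³⁺(aq) + Pb(s) → Au⁺(aq) + Pb²⁺(aq)
Q = [Au⁺]·[Pb²⁺] / ([Au³⁺]); log Q = -3.518.
E = E° − (0.0592/n) log Q = +1.57 − (0.0592/2)(-3.518) = +1.674 V.

+1.674 V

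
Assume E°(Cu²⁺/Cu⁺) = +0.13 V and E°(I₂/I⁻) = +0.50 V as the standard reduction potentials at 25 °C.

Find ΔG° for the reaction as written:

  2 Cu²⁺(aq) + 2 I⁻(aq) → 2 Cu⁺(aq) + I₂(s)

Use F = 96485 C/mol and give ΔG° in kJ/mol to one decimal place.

+71.4 kJ/mol

As written, Cu²⁺/Cu⁺ is reduced (cathode) and I₂/I⁻ is oxidised (anode), so E°cell = (+0.13) − (+0.50) = -0.37 V.
Balancing electrons gives n = 2.
ΔG° = −nFE° = −(2)(96485)(-0.37) = 71,399 J = +71.4 kJ/mol.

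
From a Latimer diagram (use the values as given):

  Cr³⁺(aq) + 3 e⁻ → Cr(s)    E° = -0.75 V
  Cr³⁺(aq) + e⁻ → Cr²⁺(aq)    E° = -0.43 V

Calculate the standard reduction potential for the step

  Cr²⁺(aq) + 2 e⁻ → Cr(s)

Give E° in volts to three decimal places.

Sequential free energies add, so n₃E°₃ = n₁E°₁ + n₂E°₂.
With n₃ = 3, and the known step contributing 1×(-0.43) V, the unknown satisfies 2·E° = 3×(-0.75) − 1×(-0.43) = -1.820.
E° = -1.820 / 2 = -0.910 V.

-0.910 V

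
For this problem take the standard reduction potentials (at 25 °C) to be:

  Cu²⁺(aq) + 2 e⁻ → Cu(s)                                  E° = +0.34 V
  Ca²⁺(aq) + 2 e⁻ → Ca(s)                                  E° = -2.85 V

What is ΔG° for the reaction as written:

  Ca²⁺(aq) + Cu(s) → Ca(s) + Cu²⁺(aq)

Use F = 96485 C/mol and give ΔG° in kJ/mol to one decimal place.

As written, Ca²⁺/Ca is reduced (cathode) and Cu²⁺/Cu is oxidised (anode), so E°cell = (-2.85) − (+0.34) = -3.19 V.
Balancing electrons gives n = 2.
ΔG° = −nFE° = −(2)(96485)(-3.19) = 615,574 J = +615.6 kJ/mol.

+615.6 kJ/mol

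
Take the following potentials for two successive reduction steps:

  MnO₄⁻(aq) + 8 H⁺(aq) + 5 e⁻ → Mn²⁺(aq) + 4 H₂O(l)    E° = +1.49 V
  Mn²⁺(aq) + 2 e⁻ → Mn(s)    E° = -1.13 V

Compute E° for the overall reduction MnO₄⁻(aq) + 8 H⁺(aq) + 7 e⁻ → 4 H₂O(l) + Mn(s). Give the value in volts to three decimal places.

Standard free energies of sequential steps add: ΔG°₃ = ΔG°₁ + ΔG°₂, so n₃E°₃ = n₁E°₁ + n₂E°₂.
E°₃ = (5×+1.49 + 2×-1.13) / 7 = (+5.190) / 7 = +0.741 V.

+0.741 V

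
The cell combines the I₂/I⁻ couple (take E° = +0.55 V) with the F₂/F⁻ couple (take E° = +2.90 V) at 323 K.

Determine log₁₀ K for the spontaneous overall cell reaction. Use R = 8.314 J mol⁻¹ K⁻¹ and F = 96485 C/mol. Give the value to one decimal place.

73.3

Cathode: F₂/F⁻; anode: I₂/I⁻. E°cell = (+2.90) − (+0.55) = +2.35 V, with n = 2.
ΔG° = −nFE° = −RT ln K, so ln K = nFE°/(RT) = (2)(96485)(+2.35) / ((8.314)(323)) = 168.867.
log₁₀ K = 168.867 / ln 10 = 73.3.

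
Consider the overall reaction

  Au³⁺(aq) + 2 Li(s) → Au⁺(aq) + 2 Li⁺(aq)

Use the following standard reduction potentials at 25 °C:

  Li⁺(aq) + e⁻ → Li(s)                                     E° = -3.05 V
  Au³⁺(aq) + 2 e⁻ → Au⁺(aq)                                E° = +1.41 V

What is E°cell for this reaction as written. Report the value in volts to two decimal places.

+4.46 V

The Au³⁺/Au⁺ couple has the higher reduction potential, so it is the cathode; Li⁺/Li is oxidised at the anode.
E°cell = E°(cathode) − E°(anode) = (+1.41) − (-3.05) = +4.46 V.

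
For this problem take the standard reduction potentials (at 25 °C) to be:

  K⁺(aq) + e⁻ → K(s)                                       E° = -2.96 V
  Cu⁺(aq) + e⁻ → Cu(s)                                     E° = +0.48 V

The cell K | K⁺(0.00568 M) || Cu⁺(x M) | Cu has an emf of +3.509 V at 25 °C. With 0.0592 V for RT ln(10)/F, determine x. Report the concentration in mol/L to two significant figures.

0.083 M

Cu⁺/Cu is the cathode, K⁺/K the anode: E°cell = +3.44 V, n = 1.
Overall reaction: Cu⁺(aq) + K(s) → Cu(s) + K⁺(aq); Q = [K⁺]^1/[Cu⁺]^1.
From E = E° − (0.0592/n) log Q: log Q = (E° − E)·n/0.0592 = (+3.44 − (+3.509))·1/0.0592 = -1.1655.
So 1·log[Cu⁺] = 1·log(0.00568) − log Q = -2.2457 − (-1.1655) = -1.0802; [Cu⁺] = 10^(-1.0802) ≈ 0.083 M.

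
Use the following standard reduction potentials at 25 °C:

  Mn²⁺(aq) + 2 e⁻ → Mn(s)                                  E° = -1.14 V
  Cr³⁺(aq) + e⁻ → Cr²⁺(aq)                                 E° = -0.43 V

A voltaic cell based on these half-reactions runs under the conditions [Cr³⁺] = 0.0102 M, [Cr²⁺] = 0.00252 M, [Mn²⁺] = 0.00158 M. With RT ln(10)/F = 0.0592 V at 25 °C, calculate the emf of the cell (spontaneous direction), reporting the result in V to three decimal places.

+0.829 V

Cr³⁺/Cr²⁺ is the cathode (higher E°), Mn²⁺/Mn the anode: E°cell = -0.43 − (-1.14) = +0.71 V, n = 2.
Overall: 2 Cr³⁺(aq) + Mn(s) → 2 Cr²⁺(aq) + Mn²⁺(aq)
Q = [Cr²⁺]^2·[Mn²⁺] / ([Cr³⁺]^2); log Q = -4.016.
E = E° − (0.0592/n) log Q = +0.71 − (0.0592/2)(-4.016) = +0.829 V.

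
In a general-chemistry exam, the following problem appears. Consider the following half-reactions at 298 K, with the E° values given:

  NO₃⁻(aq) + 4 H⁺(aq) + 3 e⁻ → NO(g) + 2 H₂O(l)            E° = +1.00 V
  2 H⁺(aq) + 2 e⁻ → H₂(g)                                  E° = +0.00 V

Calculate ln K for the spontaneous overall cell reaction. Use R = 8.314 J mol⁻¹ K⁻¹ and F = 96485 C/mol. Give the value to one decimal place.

Cathode: NO₃⁻/NO; anode: H⁺/H₂. E°cell = (+1.00) − (+0.00) = +1.00 V, with n = 6.
ΔG° = −nFE° = −RT ln K, so ln K = nFE°/(RT) = (6)(96485)(+1.00) / ((8.314)(298)) = 233.660.

233.7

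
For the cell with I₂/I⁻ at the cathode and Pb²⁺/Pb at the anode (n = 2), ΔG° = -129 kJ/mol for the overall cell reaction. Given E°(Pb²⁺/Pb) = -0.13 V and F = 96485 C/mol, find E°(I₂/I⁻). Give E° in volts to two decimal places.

+0.54 V

E°cell = −ΔG°/(nF) = −(-129×10³)/((2)(96485)) = +0.668 V.
Since I₂/I⁻ is the cathode and Pb²⁺/Pb the anode, E°cell = E°(I₂/I⁻) − E°(Pb²⁺/Pb).
So E°(I₂/I⁻) = E°cell + E°(Pb²⁺/Pb) = +0.668 + (-0.13) = +0.54 V.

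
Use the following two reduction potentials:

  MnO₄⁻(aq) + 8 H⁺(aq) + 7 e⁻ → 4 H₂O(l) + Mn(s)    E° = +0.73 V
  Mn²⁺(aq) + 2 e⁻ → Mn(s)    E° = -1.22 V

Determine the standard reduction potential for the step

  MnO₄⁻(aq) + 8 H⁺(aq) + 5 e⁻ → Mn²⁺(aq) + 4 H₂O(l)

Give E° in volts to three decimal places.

Sequential free energies add, so n₃E°₃ = n₁E°₁ + n₂E°₂.
With n₃ = 7, and the known step contributing 2×(-1.22) V, the unknown satisfies 5·E° = 7×(+0.73) − 2×(-1.22) = +7.550.
E° = +7.550 / 5 = +1.510 V.

+1.510 V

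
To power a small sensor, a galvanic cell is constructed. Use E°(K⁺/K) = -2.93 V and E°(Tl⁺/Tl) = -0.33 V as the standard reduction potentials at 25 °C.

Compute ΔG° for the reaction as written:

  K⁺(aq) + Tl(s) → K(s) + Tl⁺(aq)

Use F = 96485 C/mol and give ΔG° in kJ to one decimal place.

As written, K⁺/K is reduced (cathode) and Tl⁺/Tl is oxidised (anode), so E°cell = (-2.93) − (-0.33) = -2.60 V.
Balancing electrons gives n = 1.
ΔG° = −nFE° = −(1)(96485)(-2.60) = 250,861 J = +250.9 kJ.

+250.9 kJ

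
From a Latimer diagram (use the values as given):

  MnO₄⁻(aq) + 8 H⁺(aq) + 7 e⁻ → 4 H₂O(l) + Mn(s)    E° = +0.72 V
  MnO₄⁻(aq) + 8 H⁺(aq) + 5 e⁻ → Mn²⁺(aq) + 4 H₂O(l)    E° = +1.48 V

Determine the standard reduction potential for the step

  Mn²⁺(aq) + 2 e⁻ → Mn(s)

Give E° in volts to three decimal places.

-1.180 V

Sequential free energies add, so n₃E°₃ = n₁E°₁ + n₂E°₂.
With n₃ = 7, and the known step contributing 5×(+1.48) V, the unknown satisfies 2·E° = 7×(+0.72) − 5×(+1.48) = -2.360.
E° = -2.360 / 2 = -1.180 V.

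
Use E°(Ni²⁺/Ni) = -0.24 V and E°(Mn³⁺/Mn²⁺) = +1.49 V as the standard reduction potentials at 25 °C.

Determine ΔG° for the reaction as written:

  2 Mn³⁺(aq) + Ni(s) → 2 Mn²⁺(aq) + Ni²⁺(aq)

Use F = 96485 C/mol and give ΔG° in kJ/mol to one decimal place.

-333.8 kJ/mol

As written, Mn³⁺/Mn²⁺ is reduced (cathode) and Ni²⁺/Ni is oxidised (anode), so E°cell = (+1.49) − (-0.24) = +1.73 V.
Balancing electrons gives n = 2.
ΔG° = −nFE° = −(2)(96485)(+1.73) = -333,838 J = -333.8 kJ/mol.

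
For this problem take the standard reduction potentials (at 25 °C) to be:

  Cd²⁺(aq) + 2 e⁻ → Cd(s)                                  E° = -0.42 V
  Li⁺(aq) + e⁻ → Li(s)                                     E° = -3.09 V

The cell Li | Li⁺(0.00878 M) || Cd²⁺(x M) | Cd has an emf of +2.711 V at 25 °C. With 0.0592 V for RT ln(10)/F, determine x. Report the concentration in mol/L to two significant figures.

0.0019 M

Cd²⁺/Cd is the cathode, Li⁺/Li the anode: E°cell = +2.67 V, n = 2.
Overall reaction: Cd²⁺(aq) + 2 Li(s) → Cd(s) + 2 Li⁺(aq); Q = [Li⁺]^2/[Cd²⁺]^1.
From E = E° − (0.0592/n) log Q: log Q = (E° − E)·n/0.0592 = (+2.67 − (+2.711))·2/0.0592 = -1.3851.
So 1·log[Cd²⁺] = 2·log(0.00878) − log Q = -4.1130 − (-1.3851) = -2.7279; [Cd²⁺] = 10^(-2.7279) ≈ 0.0019 M.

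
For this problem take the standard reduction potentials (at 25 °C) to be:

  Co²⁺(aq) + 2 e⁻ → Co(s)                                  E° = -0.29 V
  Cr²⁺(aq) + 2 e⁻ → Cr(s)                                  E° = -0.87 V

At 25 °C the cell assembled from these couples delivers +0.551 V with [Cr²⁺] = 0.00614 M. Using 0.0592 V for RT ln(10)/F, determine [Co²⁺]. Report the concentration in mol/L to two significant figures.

Co²⁺/Co is the cathode, Cr²⁺/Cr the anode: E°cell = +0.58 V, n = 2.
Overall reaction: Co²⁺(aq) + Cr(s) → Co(s) + Cr²⁺(aq); Q = [Cr²⁺]^1/[Co²⁺]^1.
From E = E° − (0.0592/n) log Q: log Q = (E° − E)·n/0.0592 = (+0.58 − (+0.551))·2/0.0592 = 0.9797.
So 1·log[Co²⁺] = 1·log(0.00614) − log Q = -2.2118 − (0.9797) = -3.1915; [Co²⁺] = 10^(-3.1915) ≈ 0.00064 M.

0.00064 M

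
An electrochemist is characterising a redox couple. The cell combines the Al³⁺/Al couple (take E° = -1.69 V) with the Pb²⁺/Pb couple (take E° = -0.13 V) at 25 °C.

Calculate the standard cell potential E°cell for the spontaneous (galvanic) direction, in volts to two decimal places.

+1.56 V

The Pb²⁺/Pb couple has the higher reduction potential, so it is the cathode; Al³⁺/Al is oxidised at the anode.
E°cell = E°(cathode) − E°(anode) = (-0.13) − (-1.69) = +1.56 V.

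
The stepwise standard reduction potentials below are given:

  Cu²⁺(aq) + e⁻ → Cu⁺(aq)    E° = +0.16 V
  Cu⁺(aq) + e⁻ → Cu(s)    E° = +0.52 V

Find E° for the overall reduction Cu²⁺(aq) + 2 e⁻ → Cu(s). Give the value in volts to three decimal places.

+0.340 V

Standard free energies of sequential steps add: ΔG°₃ = ΔG°₁ + ΔG°₂, so n₃E°₃ = n₁E°₁ + n₂E°₂.
E°₃ = (1×+0.16 + 1×+0.52) / 2 = (+0.680) / 2 = +0.340 V.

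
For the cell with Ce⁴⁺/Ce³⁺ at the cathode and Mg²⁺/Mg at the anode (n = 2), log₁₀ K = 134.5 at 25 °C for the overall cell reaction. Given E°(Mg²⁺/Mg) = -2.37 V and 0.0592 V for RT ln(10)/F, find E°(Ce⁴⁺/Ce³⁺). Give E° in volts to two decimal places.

+1.61 V

E°cell = (0.0592/n)·log K = (0.0592/2)(134.5) = +3.981 V.
Since Ce⁴⁺/Ce³⁺ is the cathode and Mg²⁺/Mg the anode, E°cell = E°(Ce⁴⁺/Ce³⁺) − E°(Mg²⁺/Mg).
So E°(Ce⁴⁺/Ce³⁺) = E°cell + E°(Mg²⁺/Mg) = +3.981 + (-2.37) = +1.61 V.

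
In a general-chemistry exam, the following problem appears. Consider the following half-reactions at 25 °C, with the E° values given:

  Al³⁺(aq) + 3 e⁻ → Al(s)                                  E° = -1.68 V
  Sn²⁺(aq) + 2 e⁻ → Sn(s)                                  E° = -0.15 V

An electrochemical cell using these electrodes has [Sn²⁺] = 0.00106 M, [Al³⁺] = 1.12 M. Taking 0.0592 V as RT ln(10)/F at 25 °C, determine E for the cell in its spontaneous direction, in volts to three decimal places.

+1.441 V

Sn²⁺/Sn is the cathode (higher E°), Al³⁺/Al the anode: E°cell = -0.15 − (-1.68) = +1.53 V, n = 6.
Overall: 3 Sn²⁺(aq) + 2 Al(s) → 3 Sn(s) + 2 Al³⁺(aq)
Q = [Al³⁺]^2 / ([Sn²⁺]^3); log Q = 9.023.
E = E° − (0.0592/n) log Q = +1.53 − (0.0592/6)(9.023) = +1.441 V.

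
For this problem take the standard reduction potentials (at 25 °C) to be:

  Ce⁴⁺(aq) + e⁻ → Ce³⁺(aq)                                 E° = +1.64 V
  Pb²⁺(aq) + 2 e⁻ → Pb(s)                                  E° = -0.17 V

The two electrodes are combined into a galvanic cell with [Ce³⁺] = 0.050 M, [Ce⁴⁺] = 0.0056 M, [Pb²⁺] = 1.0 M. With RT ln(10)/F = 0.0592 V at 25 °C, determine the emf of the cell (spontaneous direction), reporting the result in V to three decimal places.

+1.754 V

Ce⁴⁺/Ce³⁺ is the cathode (higher E°), Pb²⁺/Pb the anode: E°cell = +1.64 − (-0.17) = +1.81 V, n = 2.
Overall: 2 Ce⁴⁺(aq) + Pb(s) → 2 Ce³⁺(aq) + Pb²⁺(aq)
Q = [Ce³⁺]^2·[Pb²⁺] / ([Ce⁴⁺]^2); log Q = 1.902.
E = E° − (0.0592/n) log Q = +1.81 − (0.0592/2)(1.902) = +1.754 V.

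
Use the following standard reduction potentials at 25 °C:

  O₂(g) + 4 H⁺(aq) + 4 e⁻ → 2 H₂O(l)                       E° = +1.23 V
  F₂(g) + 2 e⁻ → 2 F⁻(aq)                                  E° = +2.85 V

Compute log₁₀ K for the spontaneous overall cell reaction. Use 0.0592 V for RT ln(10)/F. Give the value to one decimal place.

Cathode: F₂/F⁻; anode: O₂/H₂O. E°cell = +1.62 V, n = 4.
log K = nE°cell / 0.0592 = (4)(+1.62) / 0.0592 = 109.5.

109.5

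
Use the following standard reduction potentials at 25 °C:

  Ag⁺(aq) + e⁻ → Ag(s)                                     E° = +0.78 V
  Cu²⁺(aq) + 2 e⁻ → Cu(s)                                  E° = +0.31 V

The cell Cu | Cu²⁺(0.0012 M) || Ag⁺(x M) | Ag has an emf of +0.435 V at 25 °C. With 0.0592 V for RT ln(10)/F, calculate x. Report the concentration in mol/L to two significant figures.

Ag⁺/Ag is the cathode, Cu²⁺/Cu the anode: E°cell = +0.47 V, n = 2.
Overall reaction: 2 Ag⁺(aq) + Cu(s) → 2 Ag(s) + Cu²⁺(aq); Q = [Cu²⁺]^1/[Ag⁺]^2.
From E = E° − (0.0592/n) log Q: log Q = (E° − E)·n/0.0592 = (+0.47 − (+0.435))·2/0.0592 = 1.1824.
So 2·log[Ag⁺] = 1·log(0.0012) − log Q = -2.9208 − (1.1824) = -4.1032; log[Ag⁺] = -4.1032 / 2 = -2.0516; [Ag⁺] = 10^(-2.0516) ≈ 0.0089 M.

0.0089 M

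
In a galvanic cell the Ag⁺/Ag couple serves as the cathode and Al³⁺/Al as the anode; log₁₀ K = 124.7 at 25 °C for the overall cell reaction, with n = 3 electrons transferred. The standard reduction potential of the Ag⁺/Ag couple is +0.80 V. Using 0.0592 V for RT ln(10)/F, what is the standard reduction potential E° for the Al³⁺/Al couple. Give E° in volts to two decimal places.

-1.66 V

E°cell = (0.0592/n)·log K = (0.0592/3)(124.7) = +2.461 V.
Since Ag⁺/Ag is the cathode and Al³⁺/Al the anode, E°cell = E°(Ag⁺/Ag) − E°(Al³⁺/Al).
So E°(Al³⁺/Al) = E°(Ag⁺/Ag) − E°cell = (+0.80) − (+2.461) = -1.66 V.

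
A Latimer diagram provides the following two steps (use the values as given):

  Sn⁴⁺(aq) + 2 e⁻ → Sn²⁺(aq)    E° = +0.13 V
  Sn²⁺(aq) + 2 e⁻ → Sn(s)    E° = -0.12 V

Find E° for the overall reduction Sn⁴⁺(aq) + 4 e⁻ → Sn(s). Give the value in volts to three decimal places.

Since ΔG° = −nFE° is additive over sequential reductions, n₃E°₃ = n₁E°₁ + n₂E°₂.
E°₃ = (2×+0.13 + 2×-0.12) / 4 = (+0.020) / 4 = +0.005 V.

+0.005 V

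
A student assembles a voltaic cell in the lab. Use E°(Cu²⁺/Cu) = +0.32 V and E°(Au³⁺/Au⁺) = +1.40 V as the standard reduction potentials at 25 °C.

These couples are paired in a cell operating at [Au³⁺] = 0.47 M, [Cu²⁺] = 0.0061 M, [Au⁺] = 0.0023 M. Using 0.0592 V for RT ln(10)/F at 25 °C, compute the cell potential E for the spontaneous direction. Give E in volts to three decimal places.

+1.214 V

Au³⁺/Au⁺ is the cathode (higher E°), Cu²⁺/Cu the anode: E°cell = +1.40 − (+0.32) = +1.08 V, n = 2.
Overall: Au³⁺(aq) + Cu(s) → Au⁺(aq) + Cu²⁺(aq)
Q = [Au⁺]·[Cu²⁺] / ([Au³⁺]); log Q = -4.525.
E = E° − (0.0592/n) log Q = +1.08 − (0.0592/2)(-4.525) = +1.214 V.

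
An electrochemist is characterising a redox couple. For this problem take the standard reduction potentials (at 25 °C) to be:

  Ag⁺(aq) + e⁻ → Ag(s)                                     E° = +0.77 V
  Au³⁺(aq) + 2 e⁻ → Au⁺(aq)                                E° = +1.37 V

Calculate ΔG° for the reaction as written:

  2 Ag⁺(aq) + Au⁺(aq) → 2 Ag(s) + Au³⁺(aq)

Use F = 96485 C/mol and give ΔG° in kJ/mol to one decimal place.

+115.8 kJ/mol

As written, Ag⁺/Ag is reduced (cathode) and Au³⁺/Au⁺ is oxidised (anode), so E°cell = (+0.77) − (+1.37) = -0.60 V.
Balancing electrons gives n = 2.
ΔG° = −nFE° = −(2)(96485)(-0.60) = 115,782 J = +115.8 kJ/mol.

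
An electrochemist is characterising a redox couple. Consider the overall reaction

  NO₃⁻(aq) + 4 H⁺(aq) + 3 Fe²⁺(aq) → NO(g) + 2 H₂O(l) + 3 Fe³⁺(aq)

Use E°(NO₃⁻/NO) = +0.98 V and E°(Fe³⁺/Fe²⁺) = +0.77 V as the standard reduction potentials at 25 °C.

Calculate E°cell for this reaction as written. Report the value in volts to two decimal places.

+0.21 V

The NO₃⁻/NO couple has the higher reduction potential, so it is the cathode; Fe³⁺/Fe²⁺ is oxidised at the anode.
E°cell = E°(cathode) − E°(anode) = (+0.98) − (+0.77) = +0.21 V.
Since E°cell > 0, the reaction is spontaneous under standard conditions.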